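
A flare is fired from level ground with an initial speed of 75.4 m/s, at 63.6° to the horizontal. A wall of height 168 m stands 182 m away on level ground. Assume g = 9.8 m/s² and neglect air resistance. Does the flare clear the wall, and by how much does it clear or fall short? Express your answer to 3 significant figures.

v_x = 75.4 cos 63.6° = 33.53 m/s; v_y0 = 75.4 sin 63.6° = 67.54 m/s.
Time to reach the wall: t = 182 / 33.53 = 5.428 s.
Height at that point: y = 67.54×5.428 − 4.900×5.428² = 222.2 m.
That is 222.2 − 168 = 54.2 m above the top of the wall, so the flare clears it.

Yes — it clears the wall by 54.2 m.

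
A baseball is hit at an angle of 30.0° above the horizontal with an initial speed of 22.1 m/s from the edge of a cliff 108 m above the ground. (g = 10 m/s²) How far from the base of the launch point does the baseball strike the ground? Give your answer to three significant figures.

113 m

Components: v_x = 22.1 cos 30.0° = 19.14 m/s, v_y = 22.1 sin 30.0° = 11.05 m/s.
Vertical: 0 = 108 + 11.05 t − ½(10) t² ⇒ 5.000 t² − 11.05 t − 108 = 0.
t = [11.05 + √(122.1 + 2160)] / 10.00 = 5.882 s.
Horizontal: R = v_x · t = 19.14 × 5.882 = 113 m.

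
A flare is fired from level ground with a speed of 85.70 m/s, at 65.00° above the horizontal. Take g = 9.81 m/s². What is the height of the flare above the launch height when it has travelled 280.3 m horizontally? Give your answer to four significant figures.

307.3 m

v_x = 85.70 cos 65.00° = 36.218 m/s, v_y0 = 85.70 sin 65.00° = 77.671 m/s.
Time to reach x = 280.3 m: t = x / v_x = 280.3 / 36.218 = 7.7392 s.
y = v_y0 t − ½ g t² = 77.671×7.7392 − 4.905×7.7392² = 307.3 m.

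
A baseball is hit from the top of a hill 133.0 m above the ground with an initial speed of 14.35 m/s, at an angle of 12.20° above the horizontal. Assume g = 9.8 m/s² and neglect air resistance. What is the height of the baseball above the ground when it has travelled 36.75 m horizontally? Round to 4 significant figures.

v_x = 14.35 cos 12.20° = 14.026 m/s, v_y0 = 14.35 sin 12.20° = 3.0325 m/s.
Time to reach x = 36.75 m: t = x / v_x = 36.75 / 14.026 = 2.6201 s.
y = 133.0 + v_y0 t − ½ g t² = 133.0 + 3.0325×2.6201 − 4.900×2.6201² = 107.3 m.

107.3 m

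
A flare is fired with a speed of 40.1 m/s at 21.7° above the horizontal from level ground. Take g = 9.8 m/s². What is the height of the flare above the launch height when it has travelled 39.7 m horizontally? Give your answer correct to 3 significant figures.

10.2 m

v_x = 40.1 cos 21.7° = 37.26 m/s, v_y0 = 40.1 sin 21.7° = 14.83 m/s.
Time to reach x = 39.7 m: t = x / v_x = 39.7 / 37.26 = 1.065 s.
y = v_y0 t − ½ g t² = 14.83×1.065 − 4.900×1.065² = 10.2 m.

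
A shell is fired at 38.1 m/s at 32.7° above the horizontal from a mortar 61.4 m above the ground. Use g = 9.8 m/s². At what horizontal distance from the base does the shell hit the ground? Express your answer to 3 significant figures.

Components: v_x = 38.1 cos 32.7° = 32.06 m/s, v_y = 38.1 sin 32.7° = 20.58 m/s.
Vertical: 0 = 61.4 + 20.58 t − ½(9.8) t² ⇒ 4.900 t² − 20.58 t − 61.4 = 0.
t = [20.58 + √(423.5 + 1203)] / 9.800 = 6.215 s.
Horizontal: R = v_x · t = 32.06 × 6.215 = 199 m.

199 m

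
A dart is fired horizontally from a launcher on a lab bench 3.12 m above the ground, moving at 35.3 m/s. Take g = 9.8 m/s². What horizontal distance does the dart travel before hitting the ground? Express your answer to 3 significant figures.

Initial vertical velocity is zero, so the fall time comes from h = ½ g t²: t = √(2 × 3.12 / 9.8) = 0.7980 s.
Horizontal motion is uniform at 35.3 m/s, so x = 35.3 × 0.7980 = 28.2 m.

28.2 m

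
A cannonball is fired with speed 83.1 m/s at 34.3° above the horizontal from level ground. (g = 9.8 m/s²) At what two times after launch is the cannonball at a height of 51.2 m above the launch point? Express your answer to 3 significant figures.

v_y0 = 83.1 sin 34.3° = 46.83 m/s.
Set y = v_y0 t − ½ g t² = 51.2: 4.900 t² − 46.83 t + 51.2 = 0.
t = [46.83 ± √(2193 − 1004)] / 9.8 = (46.83 ± 34.48) / 9.8, giving t = 1.26 s or t = 8.30 s.
So the cannonball is at 51.2 m at t = 1.26 s (rising) and t = 8.30 s (falling).

1.26 s and 8.30 s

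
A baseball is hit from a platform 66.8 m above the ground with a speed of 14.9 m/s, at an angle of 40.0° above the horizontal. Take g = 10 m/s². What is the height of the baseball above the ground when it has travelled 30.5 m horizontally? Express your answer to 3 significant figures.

v_x = 14.9 cos 40.0° = 11.41 m/s, v_y0 = 14.9 sin 40.0° = 9.578 m/s.
Time to reach x = 30.5 m: t = x / v_x = 30.5 / 11.41 = 2.673 s.
y = 66.8 + v_y0 t − ½ g t² = 66.8 + 9.578×2.673 − 5.000×2.673² = 56.7 m.

56.7 m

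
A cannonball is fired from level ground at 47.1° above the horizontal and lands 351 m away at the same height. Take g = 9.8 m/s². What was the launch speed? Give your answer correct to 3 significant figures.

58.7 m/s

On level ground, R = v₀² sin(2θ) / g, so v₀ = √(R g / sin 2θ).
sin(2 × 47.1°) = 0.9973.
v₀ = √(351 × 9.8 / 0.9973) = √3449 = 58.7 m/s.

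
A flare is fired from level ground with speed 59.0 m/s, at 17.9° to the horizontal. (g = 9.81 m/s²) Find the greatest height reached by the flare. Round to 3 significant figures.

16.8 m

Vertical component of launch velocity: v_y = 59.0 sin 17.9° = 18.13 m/s.
At the highest point the vertical velocity is zero, so v_y² = 2 g h_max.
h_max = (18.13)² / (2 × 9.81) = 328.7 / 19.62 = 16.8 m.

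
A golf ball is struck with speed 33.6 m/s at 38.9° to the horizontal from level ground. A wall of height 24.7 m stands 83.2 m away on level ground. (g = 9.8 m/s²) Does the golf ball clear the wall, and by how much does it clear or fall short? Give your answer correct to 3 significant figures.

No — it falls 7.17 m short of clearing the wall.

v_x = 33.6 cos 38.9° = 26.15 m/s; v_y0 = 33.6 sin 38.9° = 21.10 m/s.
Time to reach the wall: t = 83.2 / 26.15 = 3.182 s.
Height at that point: y = 21.10×3.182 − 4.900×3.182² = 17.53 m.
That is 24.7 − 17.53 = 7.17 m below the top of the wall, so the golf ball does not clear it.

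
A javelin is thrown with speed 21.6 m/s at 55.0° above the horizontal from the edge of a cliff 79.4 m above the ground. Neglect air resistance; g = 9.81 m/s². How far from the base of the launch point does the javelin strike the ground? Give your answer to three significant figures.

Components: v_x = 21.6 cos 55.0° = 12.39 m/s, v_y = 21.6 sin 55.0° = 17.69 m/s.
Vertical: 0 = 79.4 + 17.69 t − ½(9.81) t² ⇒ 4.905 t² − 17.69 t − 79.4 = 0.
t = [17.69 + √(312.9 + 1558)] / 9.810 = 6.212 s.
Horizontal: R = v_x · t = 12.39 × 6.212 = 77.0 m.

77.0 m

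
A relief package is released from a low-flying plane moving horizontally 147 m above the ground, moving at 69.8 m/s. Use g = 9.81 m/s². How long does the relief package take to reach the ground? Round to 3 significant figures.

The horizontal speed doesn't affect the fall. With v_y0 = 0, h = ½ g t².
t = √(2 × 147 / 9.81) = √29.97 = 5.47 s.

5.47 s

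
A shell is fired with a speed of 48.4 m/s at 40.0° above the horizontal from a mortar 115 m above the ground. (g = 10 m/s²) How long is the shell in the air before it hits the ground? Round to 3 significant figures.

8.83 s

Vertical component: v_y = 48.4 sin 40.0° = 31.11 m/s.
Taking up as positive with launch at y = 115 m, landing at y = 0: 0 = 115 + 31.11 t − ½(10) t².
Solving 5.000 t² − 31.11 t − 115 = 0 gives t = [31.11 + √(31.11² + 4·5.000·115)] / 10.00 = 8.83 s.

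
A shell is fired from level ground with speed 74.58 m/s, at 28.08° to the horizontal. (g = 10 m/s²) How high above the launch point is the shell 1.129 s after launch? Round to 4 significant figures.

33.26 m

v_y0 = 74.58 sin 28.08° = 35.105 m/s.
y(t) = v_y0 t − ½ g t² = 35.105×1.129 − 5.000×1.129² = 33.26 m.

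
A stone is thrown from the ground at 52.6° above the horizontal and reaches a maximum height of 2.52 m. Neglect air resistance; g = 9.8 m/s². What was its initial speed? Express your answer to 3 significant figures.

8.85 m/s

At maximum height v_y = 0, so (v₀ sin θ)² = 2 g H.
v₀ sin 52.6° = √(2 × 9.8 × 2.52) = 7.028 m/s.
v₀ = 7.028 / sin 52.6° = 7.028 / 0.7944 = 8.85 m/s.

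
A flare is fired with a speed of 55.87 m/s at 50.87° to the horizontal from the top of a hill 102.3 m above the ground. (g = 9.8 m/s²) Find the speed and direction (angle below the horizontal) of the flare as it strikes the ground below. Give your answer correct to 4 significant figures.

71.60 m/s at 60.50° below the horizontal

v_x = 55.87 cos 50.87° = 35.259 m/s (constant).
|v_y| at impact = √((43.339)² + 2×9.8×102.3) = 62.317 m/s.
Speed = √(35.259² + 62.317²) = 71.60 m/s; angle = arctan(62.317/35.259) = 60.50° below horizontal.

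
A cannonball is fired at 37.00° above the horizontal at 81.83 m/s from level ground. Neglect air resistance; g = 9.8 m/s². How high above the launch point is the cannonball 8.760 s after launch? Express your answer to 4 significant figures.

55.39 m

v_y0 = 81.83 sin 37.00° = 49.247 m/s.
y(t) = v_y0 t − ½ g t² = 49.247×8.760 − 4.900×8.760² = 55.39 m.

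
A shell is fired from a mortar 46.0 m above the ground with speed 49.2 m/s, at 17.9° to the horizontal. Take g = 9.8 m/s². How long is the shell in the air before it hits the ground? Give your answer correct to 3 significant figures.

4.97 s

Vertical component: v_y = 49.2 sin 17.9° = 15.12 m/s.
Taking up as positive with launch at y = 46.0 m, landing at y = 0: 0 = 46.0 + 15.12 t − ½(9.8) t².
Solving 4.900 t² − 15.12 t − 46.0 = 0 gives t = [15.12 + √(15.12² + 4·4.900·46.0)] / 9.800 = 4.97 s.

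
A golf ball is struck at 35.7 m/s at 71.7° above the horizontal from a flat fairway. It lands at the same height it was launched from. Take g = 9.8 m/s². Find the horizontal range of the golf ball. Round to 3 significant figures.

Components: v_x = 35.7 cos 71.7° = 11.21 m/s, v_y = 35.7 sin 71.7° = 33.89 m/s.
Time of flight (same landing height): t = 2 v_y / g = 2 × 33.89 / 9.8 = 6.916 s.
Range: R = v_x · t = 11.21 × 6.916 = 77.5 m.

77.5 m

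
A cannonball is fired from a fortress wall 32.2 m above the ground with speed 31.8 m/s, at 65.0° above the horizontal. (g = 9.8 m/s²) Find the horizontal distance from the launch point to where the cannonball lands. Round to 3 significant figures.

92.0 m

Components: v_x = 31.8 cos 65.0° = 13.44 m/s, v_y = 31.8 sin 65.0° = 28.82 m/s.
Vertical: 0 = 32.2 + 28.82 t − ½(9.8) t² ⇒ 4.900 t² − 28.82 t − 32.2 = 0.
t = [28.82 + √(830.6 + 631.1)] / 9.800 = 6.842 s.
Horizontal: R = v_x · t = 13.44 × 6.842 = 92.0 m.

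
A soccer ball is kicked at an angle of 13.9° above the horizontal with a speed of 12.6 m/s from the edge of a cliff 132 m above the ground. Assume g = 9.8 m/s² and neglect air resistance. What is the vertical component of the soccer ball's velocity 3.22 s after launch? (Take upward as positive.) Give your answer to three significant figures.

-28.5 m/s

Initial vertical component: v_y0 = 12.6 sin 13.9° = 3.027 m/s.
v_y(t) = v_y0 − g t = 3.027 − 9.8 × 3.22 = -28.5 m/s.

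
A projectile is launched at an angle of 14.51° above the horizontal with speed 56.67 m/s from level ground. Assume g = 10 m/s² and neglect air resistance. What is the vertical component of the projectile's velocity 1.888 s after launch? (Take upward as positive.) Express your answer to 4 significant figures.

-4.681 m/s

Initial vertical component: v_y0 = 56.67 sin 14.51° = 14.199 m/s.
v_y(t) = v_y0 − g t = 14.199 − 10 × 1.888 = -4.681 m/s.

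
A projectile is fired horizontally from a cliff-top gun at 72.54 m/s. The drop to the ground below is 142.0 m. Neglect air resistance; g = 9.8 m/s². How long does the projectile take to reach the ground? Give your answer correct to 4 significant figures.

5.383 s

The horizontal speed doesn't affect the fall. With v_y0 = 0, h = ½ g t².
t = √(2 × 142.0 / 9.8) = √28.980 = 5.383 s.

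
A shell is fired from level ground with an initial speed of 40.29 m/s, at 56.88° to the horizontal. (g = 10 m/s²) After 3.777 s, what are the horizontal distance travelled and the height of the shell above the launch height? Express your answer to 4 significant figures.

x = 83.15 m, y = 56.12 m

v_x = 40.29 cos 56.88° = 22.014 m/s; v_y0 = 40.29 sin 56.88° = 33.744 m/s.
x = v_x t = 22.014 × 3.777 = 83.15 m.
y = v_y0 t − ½ g t² = 33.744×3.777 − 5.000×3.777² = 56.12 m.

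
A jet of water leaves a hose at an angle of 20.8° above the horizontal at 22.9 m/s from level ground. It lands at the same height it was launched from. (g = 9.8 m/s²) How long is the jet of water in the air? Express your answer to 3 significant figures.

1.66 s

Vertical component: v_y = 22.9 sin 20.8° = 8.132 m/s.
For a projectile landing at launch height, time of flight is t = 2 v_y / g = 2 × 8.132 / 9.8 = 1.66 s.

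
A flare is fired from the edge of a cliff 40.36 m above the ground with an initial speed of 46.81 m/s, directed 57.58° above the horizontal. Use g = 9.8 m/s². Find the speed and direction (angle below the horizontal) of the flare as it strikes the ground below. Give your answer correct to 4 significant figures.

54.61 m/s at 62.64° below the horizontal

v_x = 46.81 cos 57.58° = 25.096 m/s (constant).
|v_y| at impact = √((39.514)² + 2×9.8×40.36) = 48.502 m/s.
Speed = √(25.096² + 48.502²) = 54.61 m/s; angle = arctan(48.502/25.096) = 62.64° below horizontal.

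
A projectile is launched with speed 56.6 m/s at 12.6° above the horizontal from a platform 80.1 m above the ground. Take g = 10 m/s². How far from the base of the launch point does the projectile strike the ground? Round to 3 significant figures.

Components: v_x = 56.6 cos 12.6° = 55.24 m/s, v_y = 56.6 sin 12.6° = 12.35 m/s.
Vertical: 0 = 80.1 + 12.35 t − ½(10) t² ⇒ 5.000 t² − 12.35 t − 80.1 = 0.
t = [12.35 + √(152.5 + 1602)] / 10.00 = 5.424 s.
Horizontal: R = v_x · t = 55.24 × 5.424 = 300 m.

300 m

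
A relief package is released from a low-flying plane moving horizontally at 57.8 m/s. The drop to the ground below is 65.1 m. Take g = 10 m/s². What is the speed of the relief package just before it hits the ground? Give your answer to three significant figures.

68.1 m/s

Fall time: t = √(2 × 65.1 / 10) = 3.608 s.
At impact: v_x = 57.8 m/s (unchanged), v_y = g t = 10 × 3.608 = 36.08 m/s.
Speed = √(v_x² + v_y²) = √(3341 + 1302) = 68.1 m/s.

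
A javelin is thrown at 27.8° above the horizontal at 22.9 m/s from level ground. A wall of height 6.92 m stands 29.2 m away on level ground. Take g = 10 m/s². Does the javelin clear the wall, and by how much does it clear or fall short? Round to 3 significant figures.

No — it falls 1.91 m short of clearing the wall.

v_x = 22.9 cos 27.8° = 20.26 m/s; v_y0 = 22.9 sin 27.8° = 10.68 m/s.
Time to reach the wall: t = 29.2 / 20.26 = 1.441 s.
Height at that point: y = 10.68×1.441 − 5.000×1.441² = 5.007 m.
That is 6.92 − 5.007 = 1.91 m below the top of the wall, so the javelin does not clear it.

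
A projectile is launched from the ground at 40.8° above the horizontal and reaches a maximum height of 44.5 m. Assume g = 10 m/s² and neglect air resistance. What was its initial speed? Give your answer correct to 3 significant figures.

At maximum height v_y = 0, so (v₀ sin θ)² = 2 g H.
v₀ sin 40.8° = √(2 × 10 × 44.5) = 29.83 m/s.
v₀ = 29.83 / sin 40.8° = 29.83 / 0.6534 = 45.7 m/s.

45.7 m/s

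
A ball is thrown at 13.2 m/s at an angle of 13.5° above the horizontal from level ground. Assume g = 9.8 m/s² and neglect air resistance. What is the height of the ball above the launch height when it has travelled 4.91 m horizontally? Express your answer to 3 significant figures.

v_x = 13.2 cos 13.5° = 12.84 m/s, v_y0 = 13.2 sin 13.5° = 3.081 m/s.
Time to reach x = 4.91 m: t = x / v_x = 4.91 / 12.84 = 0.3824 s.
y = v_y0 t − ½ g t² = 3.081×0.3824 − 4.900×0.3824² = 0.462 m.

0.462 m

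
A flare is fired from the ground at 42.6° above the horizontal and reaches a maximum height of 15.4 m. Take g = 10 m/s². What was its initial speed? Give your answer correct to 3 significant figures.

25.9 m/s

At maximum height v_y = 0, so (v₀ sin θ)² = 2 g H.
v₀ sin 42.6° = √(2 × 10 × 15.4) = 17.55 m/s.
v₀ = 17.55 / sin 42.6° = 17.55 / 0.6769 = 25.9 m/s.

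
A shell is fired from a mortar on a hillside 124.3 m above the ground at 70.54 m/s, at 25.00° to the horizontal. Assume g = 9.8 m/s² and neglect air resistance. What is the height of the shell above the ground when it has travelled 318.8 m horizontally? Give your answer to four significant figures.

v_x = 70.54 cos 25.00° = 63.931 m/s, v_y0 = 70.54 sin 25.00° = 29.811 m/s.
Time to reach x = 318.8 m: t = x / v_x = 318.8 / 63.931 = 4.9866 s.
y = 124.3 + v_y0 t − ½ g t² = 124.3 + 29.811×4.9866 − 4.900×4.9866² = 151.1 m.

151.1 m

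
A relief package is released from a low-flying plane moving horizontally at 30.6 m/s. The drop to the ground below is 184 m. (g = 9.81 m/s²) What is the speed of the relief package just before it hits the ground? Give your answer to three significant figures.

67.4 m/s

Fall time: t = √(2 × 184 / 9.81) = 6.125 s.
At impact: v_x = 30.6 m/s (unchanged), v_y = g t = 9.81 × 6.125 = 60.09 m/s.
Speed = √(v_x² + v_y²) = √(936.4 + 3611) = 67.4 m/s.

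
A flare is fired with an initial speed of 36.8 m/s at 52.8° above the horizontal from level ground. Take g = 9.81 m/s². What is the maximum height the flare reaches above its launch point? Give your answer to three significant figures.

Vertical component of launch velocity: v_y = 36.8 sin 52.8° = 29.31 m/s.
At the highest point the vertical velocity is zero, so v_y² = 2 g h_max.
h_max = (29.31)² / (2 × 9.81) = 859.1 / 19.62 = 43.8 m.

43.8 m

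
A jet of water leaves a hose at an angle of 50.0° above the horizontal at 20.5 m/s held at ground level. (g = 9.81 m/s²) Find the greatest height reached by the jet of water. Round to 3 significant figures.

Vertical component of launch velocity: v_y = 20.5 sin 50.0° = 15.70 m/s.
At the highest point the vertical velocity is zero, so v_y² = 2 g h_max.
h_max = (15.70)² / (2 × 9.81) = 246.5 / 19.62 = 12.6 m.

12.6 m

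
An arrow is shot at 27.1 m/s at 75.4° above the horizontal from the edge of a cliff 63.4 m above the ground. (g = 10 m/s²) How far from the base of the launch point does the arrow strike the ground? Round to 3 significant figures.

48.1 m

Components: v_x = 27.1 cos 75.4° = 6.831 m/s, v_y = 27.1 sin 75.4° = 26.22 m/s.
Vertical: 0 = 63.4 + 26.22 t − ½(10) t² ⇒ 5.000 t² − 26.22 t − 63.4 = 0.
t = [26.22 + √(687.5 + 1268)] / 10.00 = 7.044 s.
Horizontal: R = v_x · t = 6.831 × 7.044 = 48.1 m.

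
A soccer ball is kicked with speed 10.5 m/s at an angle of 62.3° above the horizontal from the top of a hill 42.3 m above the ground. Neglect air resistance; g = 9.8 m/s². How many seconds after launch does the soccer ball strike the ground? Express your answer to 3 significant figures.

Vertical component: v_y = 10.5 sin 62.3° = 9.297 m/s.
Taking up as positive with launch at y = 42.3 m, landing at y = 0: 0 = 42.3 + 9.297 t − ½(9.8) t².
Solving 4.900 t² − 9.297 t − 42.3 = 0 gives t = [9.297 + √(9.297² + 4·4.900·42.3)] / 9.800 = 4.04 s.

4.04 s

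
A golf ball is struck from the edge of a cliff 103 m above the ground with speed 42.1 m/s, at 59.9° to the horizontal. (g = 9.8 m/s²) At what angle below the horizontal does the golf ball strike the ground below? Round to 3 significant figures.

v_x = 42.1 cos 59.9° = 21.11 m/s.
At impact |v_y| = √(v_y0² + 2 g h) = √(36.42² + 2×9.8×103) = 57.84 m/s.
Angle below horizontal = arctan(|v_y| / v_x) = arctan(57.84 / 21.11) = 69.9°.

69.9°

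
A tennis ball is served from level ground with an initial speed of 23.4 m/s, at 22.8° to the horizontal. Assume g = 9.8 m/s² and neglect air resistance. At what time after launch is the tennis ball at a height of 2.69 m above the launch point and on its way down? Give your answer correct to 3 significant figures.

v_y0 = 23.4 sin 22.8° = 9.068 m/s.
Set y = v_y0 t − ½ g t² = 2.69: 4.900 t² − 9.068 t + 2.69 = 0.
t = [9.068 ± √(82.23 − 52.72)] / 9.8 = (9.068 ± 5.432) / 9.8, giving t = 0.371 s or t = 1.48 s.
On the way down corresponds to the larger root: t = 1.48 s.

1.48 s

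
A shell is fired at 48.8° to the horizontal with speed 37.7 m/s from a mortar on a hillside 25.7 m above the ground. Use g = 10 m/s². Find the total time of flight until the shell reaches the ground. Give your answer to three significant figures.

Vertical component: v_y = 37.7 sin 48.8° = 28.37 m/s.
Taking up as positive with launch at y = 25.7 m, landing at y = 0: 0 = 25.7 + 28.37 t − ½(10) t².
Solving 5.000 t² − 28.37 t − 25.7 = 0 gives t = [28.37 + √(28.37² + 4·5.000·25.7)] / 10.00 = 6.47 s.

6.47 s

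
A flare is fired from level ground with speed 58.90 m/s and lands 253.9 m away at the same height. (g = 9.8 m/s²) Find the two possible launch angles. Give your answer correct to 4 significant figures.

22.91° and 67.09°

Level-ground range: R = v₀² sin(2θ)/g ⇒ sin 2θ = R g / v₀² = 253.9×9.8/58.90² = 0.7172.
2θ = arcsin(0.7172) = 45.824° or 180° − 45.824° = 134.176°.
So θ = 22.91° or θ = 67.09°.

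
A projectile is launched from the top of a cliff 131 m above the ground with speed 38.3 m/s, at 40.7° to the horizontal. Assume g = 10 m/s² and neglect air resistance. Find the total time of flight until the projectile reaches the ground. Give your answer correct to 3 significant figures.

Vertical component: v_y = 38.3 sin 40.7° = 24.98 m/s.
Taking up as positive with launch at y = 131 m, landing at y = 0: 0 = 131 + 24.98 t − ½(10) t².
Solving 5.000 t² − 24.98 t − 131 = 0 gives t = [24.98 + √(24.98² + 4·5.000·131)] / 10.00 = 8.19 s.

8.19 s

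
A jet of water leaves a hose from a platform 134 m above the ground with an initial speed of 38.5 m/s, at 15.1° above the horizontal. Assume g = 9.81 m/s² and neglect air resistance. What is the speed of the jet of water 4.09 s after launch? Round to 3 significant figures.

47.8 m/s

v_x = 38.5 cos 15.1° = 37.17 m/s (constant).
v_y(t) = 38.5 sin 15.1° − g t = 10.03 − 9.81 × 4.09 = -30.09 m/s.
Speed = √(v_x² + v_y²) = √(1382 + 905.4) = 47.8 m/s.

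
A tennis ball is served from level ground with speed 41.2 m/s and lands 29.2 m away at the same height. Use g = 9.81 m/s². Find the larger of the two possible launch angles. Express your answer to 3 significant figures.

Level-ground range: R = v₀² sin(2θ)/g ⇒ sin 2θ = R g / v₀² = 29.2×9.81/41.2² = 0.1688.
2θ = arcsin(0.1688) = 9.718° or 180° − 9.718° = 170.282°.
So θ = 4.86° or θ = 85.1°.

85.1°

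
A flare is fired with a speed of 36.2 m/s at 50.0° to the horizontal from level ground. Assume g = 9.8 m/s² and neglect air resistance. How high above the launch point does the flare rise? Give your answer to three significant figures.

Vertical component of launch velocity: v_y = 36.2 sin 50.0° = 27.73 m/s.
At the highest point the vertical velocity is zero, so v_y² = 2 g h_max.
h_max = (27.73)² / (2 × 9.8) = 769.0 / 19.60 = 39.2 m.

39.2 m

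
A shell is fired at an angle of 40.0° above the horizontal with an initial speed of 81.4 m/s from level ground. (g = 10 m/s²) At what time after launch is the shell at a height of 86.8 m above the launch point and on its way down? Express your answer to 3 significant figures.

8.40 s

v_y0 = 81.4 sin 40.0° = 52.32 m/s.
Set y = v_y0 t − ½ g t² = 86.8: 5.000 t² − 52.32 t + 86.8 = 0.
t = [52.32 ± √(2737 − 1736)] / 10 = (52.32 ± 31.64) / 10, giving t = 2.07 s or t = 8.40 s.
On the way down corresponds to the larger root: t = 8.40 s.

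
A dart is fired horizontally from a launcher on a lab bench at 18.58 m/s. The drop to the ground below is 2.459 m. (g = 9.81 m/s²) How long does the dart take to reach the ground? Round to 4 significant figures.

The horizontal speed doesn't affect the fall. With v_y0 = 0, h = ½ g t².
t = √(2 × 2.459 / 9.81) = √0.50133 = 0.7080 s.

0.7080 s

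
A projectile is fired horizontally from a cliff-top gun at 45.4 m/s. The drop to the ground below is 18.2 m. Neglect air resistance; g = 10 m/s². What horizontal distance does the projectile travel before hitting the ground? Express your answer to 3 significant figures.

86.6 m

Initial vertical velocity is zero, so the fall time comes from h = ½ g t²: t = √(2 × 18.2 / 10) = 1.908 s.
Horizontal motion is uniform at 45.4 m/s, so x = 45.4 × 1.908 = 86.6 m.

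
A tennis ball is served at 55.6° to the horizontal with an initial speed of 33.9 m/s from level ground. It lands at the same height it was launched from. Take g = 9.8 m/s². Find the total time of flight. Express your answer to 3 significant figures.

Vertical component: v_y = 33.9 sin 55.6° = 27.97 m/s.
For a projectile landing at launch height, time of flight is t = 2 v_y / g = 2 × 27.97 / 9.8 = 5.71 s.

5.71 s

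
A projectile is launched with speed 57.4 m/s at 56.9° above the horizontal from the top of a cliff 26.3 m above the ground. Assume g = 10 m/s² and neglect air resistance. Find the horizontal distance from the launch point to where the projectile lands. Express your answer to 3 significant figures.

Components: v_x = 57.4 cos 56.9° = 31.35 m/s, v_y = 57.4 sin 56.9° = 48.09 m/s.
Vertical: 0 = 26.3 + 48.09 t − ½(10) t² ⇒ 5.000 t² − 48.09 t − 26.3 = 0.
t = [48.09 + √(2313 + 526.0)] / 10.00 = 10.14 s.
Horizontal: R = v_x · t = 31.35 × 10.14 = 318 m.

318 m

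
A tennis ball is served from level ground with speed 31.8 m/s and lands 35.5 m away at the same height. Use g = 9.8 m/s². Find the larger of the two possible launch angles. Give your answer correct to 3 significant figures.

79.9°

Level-ground range: R = v₀² sin(2θ)/g ⇒ sin 2θ = R g / v₀² = 35.5×9.8/31.8² = 0.3440.
2θ = arcsin(0.3440) = 20.12° or 180° − 20.12° = 159.88°.
So θ = 10.1° or θ = 79.9°.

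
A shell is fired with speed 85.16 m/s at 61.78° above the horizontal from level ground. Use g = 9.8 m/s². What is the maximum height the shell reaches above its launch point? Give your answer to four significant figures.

287.3 m

Vertical component of launch velocity: v_y = 85.16 sin 61.78° = 75.038 m/s.
At the highest point the vertical velocity is zero, so v_y² = 2 g h_max.
h_max = (75.038)² / (2 × 9.8) = 5630.7 / 19.60 = 287.3 m.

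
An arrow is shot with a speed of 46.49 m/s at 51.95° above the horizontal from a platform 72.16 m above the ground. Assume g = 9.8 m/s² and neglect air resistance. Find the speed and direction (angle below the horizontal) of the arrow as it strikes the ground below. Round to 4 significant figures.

59.80 m/s at 61.37° below the horizontal

v_x = 46.49 cos 51.95° = 28.654 m/s (constant).
|v_y| at impact = √((36.610)² + 2×9.8×72.16) = 52.485 m/s.
Speed = √(28.654² + 52.485²) = 59.80 m/s; angle = arctan(52.485/28.654) = 61.37° below horizontal.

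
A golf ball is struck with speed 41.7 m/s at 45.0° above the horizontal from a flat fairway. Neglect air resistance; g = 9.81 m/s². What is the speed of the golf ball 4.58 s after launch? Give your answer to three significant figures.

33.3 m/s

v_x = 41.7 cos 45.0° = 29.49 m/s (constant).
v_y(t) = 41.7 sin 45.0° − g t = 29.49 − 9.81 × 4.58 = -15.44 m/s.
Speed = √(v_x² + v_y²) = √(869.7 + 238.4) = 33.3 m/s.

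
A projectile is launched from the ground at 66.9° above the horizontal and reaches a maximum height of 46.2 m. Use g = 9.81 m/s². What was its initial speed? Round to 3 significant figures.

32.7 m/s

At maximum height v_y = 0, so (v₀ sin θ)² = 2 g H.
v₀ sin 66.9° = √(2 × 9.81 × 46.2) = 30.11 m/s.
v₀ = 30.11 / sin 66.9° = 30.11 / 0.9198 = 32.7 m/s.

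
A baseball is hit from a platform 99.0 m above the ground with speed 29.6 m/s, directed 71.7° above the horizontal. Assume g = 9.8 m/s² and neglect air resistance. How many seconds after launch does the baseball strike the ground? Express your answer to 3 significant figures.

8.20 s

Vertical component: v_y = 29.6 sin 71.7° = 28.10 m/s.
Taking up as positive with launch at y = 99.0 m, landing at y = 0: 0 = 99.0 + 28.10 t − ½(9.8) t².
Solving 4.900 t² − 28.10 t − 99.0 = 0 gives t = [28.10 + √(28.10² + 4·4.900·99.0)] / 9.800 = 8.20 s.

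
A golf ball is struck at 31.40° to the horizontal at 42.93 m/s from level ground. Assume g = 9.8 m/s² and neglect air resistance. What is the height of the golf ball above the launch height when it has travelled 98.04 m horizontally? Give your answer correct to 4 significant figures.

v_x = 42.93 cos 31.40° = 36.643 m/s, v_y0 = 42.93 sin 31.40° = 22.367 m/s.
Time to reach x = 98.04 m: t = x / v_x = 98.04 / 36.643 = 2.6755 s.
y = v_y0 t − ½ g t² = 22.367×2.6755 − 4.900×2.6755² = 24.77 m.

24.77 m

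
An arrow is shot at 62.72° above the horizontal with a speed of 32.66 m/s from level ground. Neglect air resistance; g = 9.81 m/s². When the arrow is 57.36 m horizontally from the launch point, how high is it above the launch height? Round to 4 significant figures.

v_x = 32.66 cos 62.72° = 14.969 m/s, v_y0 = 32.66 sin 62.72° = 29.027 m/s.
Time to reach x = 57.36 m: t = x / v_x = 57.36 / 14.969 = 3.8319 s.
y = v_y0 t − ½ g t² = 29.027×3.8319 − 4.905×3.8319² = 39.21 m.

39.21 m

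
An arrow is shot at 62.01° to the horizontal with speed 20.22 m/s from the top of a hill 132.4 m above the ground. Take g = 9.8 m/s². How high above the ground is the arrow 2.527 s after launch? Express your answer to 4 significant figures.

v_y0 = 20.22 sin 62.01° = 17.855 m/s.
y(t) = 132.4 + v_y0 t − ½ g t² = 132.4 + 17.855×2.527 − ½×9.8×2.527² = 146.2 m.

146.2 m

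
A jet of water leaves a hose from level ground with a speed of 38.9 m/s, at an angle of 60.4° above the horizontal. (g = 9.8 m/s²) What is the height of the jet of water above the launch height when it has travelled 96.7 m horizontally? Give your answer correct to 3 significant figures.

v_x = 38.9 cos 60.4° = 19.21 m/s, v_y0 = 38.9 sin 60.4° = 33.82 m/s.
Time to reach x = 96.7 m: t = x / v_x = 96.7 / 19.21 = 5.034 s.
y = v_y0 t − ½ g t² = 33.82×5.034 − 4.900×5.034² = 46.1 m.

46.1 m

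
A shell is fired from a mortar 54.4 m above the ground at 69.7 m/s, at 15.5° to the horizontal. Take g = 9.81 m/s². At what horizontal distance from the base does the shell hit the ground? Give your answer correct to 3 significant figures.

Components: v_x = 69.7 cos 15.5° = 67.17 m/s, v_y = 69.7 sin 15.5° = 18.63 m/s.
Vertical: 0 = 54.4 + 18.63 t − ½(9.81) t² ⇒ 4.905 t² − 18.63 t − 54.4 = 0.
t = [18.63 + √(347.1 + 1067)] / 9.810 = 5.732 s.
Horizontal: R = v_x · t = 67.17 × 5.732 = 385 m.

385 m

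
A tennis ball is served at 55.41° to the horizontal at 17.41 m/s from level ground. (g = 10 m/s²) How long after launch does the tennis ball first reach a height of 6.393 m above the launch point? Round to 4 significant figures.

0.5526 s

v_y0 = 17.41 sin 55.41° = 14.333 m/s.
Set y = v_y0 t − ½ g t² = 6.393: 5.000 t² − 14.333 t + 6.393 = 0.
t = [14.333 ± √(205.43 − 127.86)] / 10 = (14.333 ± 8.8074) / 10, giving t = 0.5526 s or t = 2.314 s.
The tennis ball is on the way up at the first time, so t = 0.5526 s.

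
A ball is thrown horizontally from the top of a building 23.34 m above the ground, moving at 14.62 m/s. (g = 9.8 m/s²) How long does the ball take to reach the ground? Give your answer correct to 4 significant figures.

2.182 s

The horizontal speed doesn't affect the fall. With v_y0 = 0, h = ½ g t².
t = √(2 × 23.34 / 9.8) = √4.7633 = 2.182 s.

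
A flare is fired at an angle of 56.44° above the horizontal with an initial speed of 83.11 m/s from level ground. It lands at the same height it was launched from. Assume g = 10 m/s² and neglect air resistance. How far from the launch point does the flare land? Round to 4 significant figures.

For level ground, R = v₀² sin(2θ) / g.
sin(2 × 56.44°) = sin 112.88° = 0.9213.
R = (83.11)² × 0.9213 / 10 = 636.4 m.

636.4 m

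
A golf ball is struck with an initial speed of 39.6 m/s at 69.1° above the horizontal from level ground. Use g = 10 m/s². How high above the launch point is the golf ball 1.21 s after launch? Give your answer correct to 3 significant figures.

v_y0 = 39.6 sin 69.1° = 36.99 m/s.
y(t) = v_y0 t − ½ g t² = 36.99×1.21 − 5.000×1.21² = 37.4 m.

37.4 m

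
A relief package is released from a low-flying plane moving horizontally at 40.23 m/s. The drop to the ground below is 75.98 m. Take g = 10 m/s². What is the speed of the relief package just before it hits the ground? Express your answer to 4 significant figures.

56.02 m/s

Fall time: t = √(2 × 75.98 / 10) = 3.8982 s.
At impact: v_x = 40.23 m/s (unchanged), v_y = g t = 10 × 3.8982 = 38.982 m/s.
Speed = √(v_x² + v_y²) = √(1618.5 + 1519.6) = 56.02 m/s.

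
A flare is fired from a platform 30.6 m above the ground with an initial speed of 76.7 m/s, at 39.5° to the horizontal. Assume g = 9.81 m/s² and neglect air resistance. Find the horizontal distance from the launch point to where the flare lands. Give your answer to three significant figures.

Components: v_x = 76.7 cos 39.5° = 59.18 m/s, v_y = 76.7 sin 39.5° = 48.79 m/s.
Vertical: 0 = 30.6 + 48.79 t − ½(9.81) t² ⇒ 4.905 t² − 48.79 t − 30.6 = 0.
t = [48.79 + √(2380 + 600.4)] / 9.810 = 10.54 s.
Horizontal: R = v_x · t = 59.18 × 10.54 = 624 m.

624 m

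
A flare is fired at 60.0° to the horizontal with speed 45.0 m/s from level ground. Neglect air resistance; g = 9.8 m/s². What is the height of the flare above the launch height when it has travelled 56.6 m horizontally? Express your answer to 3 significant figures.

67.0 m

v_x = 45.0 cos 60.0° = 22.50 m/s, v_y0 = 45.0 sin 60.0° = 38.97 m/s.
Time to reach x = 56.6 m: t = x / v_x = 56.6 / 22.50 = 2.516 s.
y = v_y0 t − ½ g t² = 38.97×2.516 − 4.900×2.516² = 67.0 m.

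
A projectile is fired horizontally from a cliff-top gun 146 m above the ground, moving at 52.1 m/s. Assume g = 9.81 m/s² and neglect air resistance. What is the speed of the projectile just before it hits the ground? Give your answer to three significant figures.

Fall time: t = √(2 × 146 / 9.81) = 5.456 s.
At impact: v_x = 52.1 m/s (unchanged), v_y = g t = 9.81 × 5.456 = 53.52 m/s.
Speed = √(v_x² + v_y²) = √(2714 + 2864) = 74.7 m/s.

74.7 m/s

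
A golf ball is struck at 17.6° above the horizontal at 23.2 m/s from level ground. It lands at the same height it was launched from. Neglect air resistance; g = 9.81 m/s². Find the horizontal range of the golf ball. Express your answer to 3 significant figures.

Components: v_x = 23.2 cos 17.6° = 22.11 m/s, v_y = 23.2 sin 17.6° = 7.015 m/s.
Time of flight (same landing height): t = 2 v_y / g = 2 × 7.015 / 9.81 = 1.430 s.
Range: R = v_x · t = 22.11 × 1.430 = 31.6 m.

31.6 m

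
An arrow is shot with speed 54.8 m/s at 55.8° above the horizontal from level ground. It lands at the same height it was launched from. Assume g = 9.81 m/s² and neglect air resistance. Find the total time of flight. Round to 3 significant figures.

9.24 s

Vertical component: v_y = 54.8 sin 55.8° = 45.32 m/s.
For a projectile landing at launch height, time of flight is t = 2 v_y / g = 2 × 45.32 / 9.81 = 9.24 s.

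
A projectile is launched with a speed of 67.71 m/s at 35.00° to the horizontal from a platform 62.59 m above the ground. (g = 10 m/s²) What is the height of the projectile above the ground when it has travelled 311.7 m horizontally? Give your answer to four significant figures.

122.9 m

v_x = 67.71 cos 35.00° = 55.465 m/s, v_y0 = 67.71 sin 35.00° = 38.837 m/s.
Time to reach x = 311.7 m: t = x / v_x = 311.7 / 55.465 = 5.6198 s.
y = 62.59 + v_y0 t − ½ g t² = 62.59 + 38.837×5.6198 − 5.000×5.6198² = 122.9 m.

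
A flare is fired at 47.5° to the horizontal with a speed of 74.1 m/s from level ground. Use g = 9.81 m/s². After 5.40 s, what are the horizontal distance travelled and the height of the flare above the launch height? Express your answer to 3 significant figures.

x = 270 m, y = 152 m

v_x = 74.1 cos 47.5° = 50.06 m/s; v_y0 = 74.1 sin 47.5° = 54.63 m/s.
x = v_x t = 50.06 × 5.40 = 270 m.
y = v_y0 t − ½ g t² = 54.63×5.40 − 4.905×5.40² = 152 m.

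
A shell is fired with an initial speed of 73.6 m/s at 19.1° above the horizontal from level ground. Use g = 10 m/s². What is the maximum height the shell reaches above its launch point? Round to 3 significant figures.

Vertical component of launch velocity: v_y = 73.6 sin 19.1° = 24.08 m/s.
At the highest point the vertical velocity is zero, so v_y² = 2 g h_max.
h_max = (24.08)² / (2 × 10) = 579.8 / 20.00 = 29.0 m.

29.0 m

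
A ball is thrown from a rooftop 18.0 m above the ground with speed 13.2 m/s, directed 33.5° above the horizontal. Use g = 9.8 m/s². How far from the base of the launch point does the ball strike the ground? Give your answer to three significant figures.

Components: v_x = 13.2 cos 33.5° = 11.01 m/s, v_y = 13.2 sin 33.5° = 7.286 m/s.
Vertical: 0 = 18.0 + 7.286 t − ½(9.8) t² ⇒ 4.900 t² − 7.286 t − 18.0 = 0.
t = [7.286 + √(53.09 + 352.8)] / 9.800 = 2.799 s.
Horizontal: R = v_x · t = 11.01 × 2.799 = 30.8 m.

30.8 m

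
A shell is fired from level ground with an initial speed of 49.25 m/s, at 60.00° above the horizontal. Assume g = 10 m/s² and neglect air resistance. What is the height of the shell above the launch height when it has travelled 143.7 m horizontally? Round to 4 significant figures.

v_x = 49.25 cos 60.00° = 24.625 m/s, v_y0 = 49.25 sin 60.00° = 42.652 m/s.
Time to reach x = 143.7 m: t = x / v_x = 143.7 / 24.625 = 5.8355 s.
y = v_y0 t − ½ g t² = 42.652×5.8355 − 5.000×5.8355² = 78.63 m.

78.63 m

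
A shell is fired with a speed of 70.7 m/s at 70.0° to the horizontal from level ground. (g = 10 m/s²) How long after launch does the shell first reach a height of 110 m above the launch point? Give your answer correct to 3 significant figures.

1.94 s

v_y0 = 70.7 sin 70.0° = 66.44 m/s.
Set y = v_y0 t − ½ g t² = 110: 5.000 t² − 66.44 t + 110 = 0.
t = [66.44 ± √(4414 − 2200)] / 10 = (66.44 ± 47.05) / 10, giving t = 1.94 s or t = 11.3 s.
The shell is on the way up at the first time, so t = 1.94 s.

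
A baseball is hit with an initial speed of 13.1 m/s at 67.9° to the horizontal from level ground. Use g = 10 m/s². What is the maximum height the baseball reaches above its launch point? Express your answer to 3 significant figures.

Vertical component of launch velocity: v_y = 13.1 sin 67.9° = 12.14 m/s.
At the highest point the vertical velocity is zero, so v_y² = 2 g h_max.
h_max = (12.14)² / (2 × 10) = 147.4 / 20.00 = 7.37 m.

7.37 m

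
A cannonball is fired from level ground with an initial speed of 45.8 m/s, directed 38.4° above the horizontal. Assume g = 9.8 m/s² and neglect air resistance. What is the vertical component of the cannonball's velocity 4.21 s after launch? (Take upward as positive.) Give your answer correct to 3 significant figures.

-12.8 m/s

Initial vertical component: v_y0 = 45.8 sin 38.4° = 28.45 m/s.
v_y(t) = v_y0 − g t = 28.45 − 9.8 × 4.21 = -12.8 m/s.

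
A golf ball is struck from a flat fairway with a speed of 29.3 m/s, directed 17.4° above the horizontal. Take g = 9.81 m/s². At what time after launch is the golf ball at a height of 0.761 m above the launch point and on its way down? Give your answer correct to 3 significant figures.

1.69 s

v_y0 = 29.3 sin 17.4° = 8.762 m/s.
Set y = v_y0 t − ½ g t² = 0.761: 4.905 t² − 8.762 t + 0.761 = 0.
t = [8.762 ± √(76.77 − 14.93)] / 9.81 = (8.762 ± 7.864) / 9.81, giving t = 0.0915 s or t = 1.69 s.
On the way down corresponds to the larger root: t = 1.69 s.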